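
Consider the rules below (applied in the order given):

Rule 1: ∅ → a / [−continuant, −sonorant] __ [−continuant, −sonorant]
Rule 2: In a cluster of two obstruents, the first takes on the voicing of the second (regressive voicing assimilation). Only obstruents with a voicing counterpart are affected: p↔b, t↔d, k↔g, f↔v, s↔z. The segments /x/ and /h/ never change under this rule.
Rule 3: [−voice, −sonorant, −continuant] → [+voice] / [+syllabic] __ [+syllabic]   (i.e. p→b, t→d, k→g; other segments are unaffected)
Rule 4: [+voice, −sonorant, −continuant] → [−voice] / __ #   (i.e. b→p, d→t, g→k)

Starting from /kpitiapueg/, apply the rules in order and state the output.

Rule 1 (stop-cluster a-epenthesis): /k/ and /p/ form a stop–stop cluster, so [a] is inserted between them. /kpitiapueg/ → kapitiapueg.
Rule 2 (regressive voicing assimilation): no segment meets the environment; /kapitiapueg/ is unchanged.
Rule 3 (intervocalic voicing): /p/ is a voiceless stop between vowels /a/ and /i/, so it voices to [b]. /t/ is a voiceless stop between vowels /i/ and /i/, so it voices to [d]. /p/ is a voiceless stop between vowels /a/ and /u/, so it voices to [b]. /kapitiapueg/ → kabidiabueg.
Rule 4 (final devoicing): /g/ is a voiced stop in word-final position, so it devoices to [k]. /kabidiabueg/ → kabidiabuek.

kabidiabuek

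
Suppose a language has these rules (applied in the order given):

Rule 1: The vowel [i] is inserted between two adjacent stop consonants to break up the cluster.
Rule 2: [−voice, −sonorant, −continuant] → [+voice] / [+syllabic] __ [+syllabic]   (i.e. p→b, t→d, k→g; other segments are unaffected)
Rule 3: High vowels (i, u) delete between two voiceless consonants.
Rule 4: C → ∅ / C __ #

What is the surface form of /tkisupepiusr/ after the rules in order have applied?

Rule 1 (stop-cluster i-epenthesis): /t/ and /k/ form a stop–stop cluster, so [i] is inserted between them. /tkisupepiusr/ → tikisupepiusr.
Rule 2 (intervocalic voicing): /k/ is a voiceless stop between vowels /i/ and /i/, so it voices to [g]. /p/ is a voiceless stop between vowels /u/ and /e/, so it voices to [b]. /p/ is a voiceless stop between vowels /e/ and /i/, so it voices to [b]. /tikisupepiusr/ → tigisubebiusr.
Rule 3 (high vowel syncope): no segment meets the environment; /tigisubebiusr/ is unchanged.
Rule 4 (final cluster simplification): /r/ is the second consonant of a word-final cluster /sr/, so it deletes. /tigisubebiusr/ → tigisubebius.

tigisubebius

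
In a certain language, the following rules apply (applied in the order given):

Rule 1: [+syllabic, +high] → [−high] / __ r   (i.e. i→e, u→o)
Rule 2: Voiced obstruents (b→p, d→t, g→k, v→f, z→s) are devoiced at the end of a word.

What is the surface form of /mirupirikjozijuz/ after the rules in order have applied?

meruperikjozijus

Rule 1 (pre-rhotic lowering): /i/ is a high vowel immediately before /r/, so it lowers to [e]. /i/ is a high vowel immediately before /r/, so it lowers to [e]. /mirupirikjozijuz/ → meruperikjozijuz.
Rule 2 (final devoicing): /z/ is a voiced obstruent in word-final position, so it devoices to [s]. /meruperikjozijuz/ → meruperikjozijus.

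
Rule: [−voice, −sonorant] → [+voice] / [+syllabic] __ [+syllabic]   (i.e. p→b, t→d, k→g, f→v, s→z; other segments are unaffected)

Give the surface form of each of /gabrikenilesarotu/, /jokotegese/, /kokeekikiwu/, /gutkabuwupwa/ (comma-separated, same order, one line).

gabrigenilezarodu, jogodegeze, kogeegigiwu, gutkabuwupwa

/gabrikenilesarotu/: /k/ is a voiceless obstruent between vowels /i/ and /e/, so it voices to [g]. /s/ is a voiceless obstruent between vowels /e/ and /a/, so it voices to [z]. /t/ is a voiceless obstruent between vowels /o/ and /u/, so it voices to [d]. → [gabrigenilezarodu].
/jokotegese/: /k/ is a voiceless obstruent between vowels /o/ and /o/, so it voices to [g]. /t/ is a voiceless obstruent between vowels /o/ and /e/, so it voices to [d]. /s/ is a voiceless obstruent between vowels /e/ and /e/, so it voices to [z]. → [jogodegeze].
/kokeekikiwu/: /k/ is a voiceless obstruent between vowels /o/ and /e/, so it voices to [g]. /k/ is a voiceless obstruent between vowels /e/ and /i/, so it voices to [g]. /k/ is a voiceless obstruent between vowels /i/ and /i/, so it voices to [g]. → [kogeegigiwu].
/gutkabuwupwa/: the rule's environment is not met; surfaces unchanged as [gutkabuwupwa].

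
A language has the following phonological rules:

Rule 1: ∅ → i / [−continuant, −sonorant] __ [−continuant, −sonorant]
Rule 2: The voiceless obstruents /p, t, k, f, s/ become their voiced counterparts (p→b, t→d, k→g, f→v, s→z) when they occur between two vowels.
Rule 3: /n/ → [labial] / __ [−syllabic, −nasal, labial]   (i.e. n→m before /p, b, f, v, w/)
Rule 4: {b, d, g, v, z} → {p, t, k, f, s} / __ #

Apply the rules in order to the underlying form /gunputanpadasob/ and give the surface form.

Rule 1 (stop-cluster i-epenthesis): no segment meets the environment; /gunputanpadasob/ is unchanged.
Rule 2 (intervocalic voicing): /t/ is a voiceless obstruent between vowels /u/ and /a/, so it voices to [d]. /s/ is a voiceless obstruent between vowels /a/ and /o/, so it voices to [z]. /gunputanpadasob/ → gunpudanpadazob.
Rule 3 (nasal place assimilation): /n/ precedes the labial consonant /p/, so it assimilates in place to [m]. /n/ precedes the labial consonant /p/, so it assimilates in place to [m]. /gunpudanpadazob/ → gumpudampadazob.
Rule 4 (final devoicing): /b/ is a voiced obstruent in word-final position, so it devoices to [p]. /gumpudampadazob/ → gumpudampadazop.

gumpudampadazop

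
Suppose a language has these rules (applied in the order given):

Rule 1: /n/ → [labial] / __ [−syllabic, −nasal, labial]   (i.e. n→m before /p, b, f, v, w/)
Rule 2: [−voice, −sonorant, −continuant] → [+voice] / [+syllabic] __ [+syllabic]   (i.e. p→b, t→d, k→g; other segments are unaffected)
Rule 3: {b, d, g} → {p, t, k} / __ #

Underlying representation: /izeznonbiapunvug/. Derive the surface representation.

izeznombiabumvuk

Rule 1 (nasal place assimilation): /n/ precedes the labial consonant /b/, so it assimilates in place to [m]. /n/ precedes the labial consonant /v/, so it assimilates in place to [m]. /izeznonbiapunvug/ → izeznombiapumvug.
Rule 2 (intervocalic voicing): /p/ is a voiceless stop between vowels /a/ and /u/, so it voices to [b]. /izeznombiapumvug/ → izeznombiabumvug.
Rule 3 (final devoicing): /g/ is a voiced stop in word-final position, so it devoices to [k]. /izeznombiabumvug/ → izeznombiabumvuk.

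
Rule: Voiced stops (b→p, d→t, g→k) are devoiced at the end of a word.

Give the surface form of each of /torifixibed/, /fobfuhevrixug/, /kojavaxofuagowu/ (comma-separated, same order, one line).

/torifixibed/: /d/ is a voiced stop in word-final position, so it devoices to [t]. → [torifixibet].
/fobfuhevrixug/: /g/ is a voiced stop in word-final position, so it devoices to [k]. → [fobfuhevrixuk].
/kojavaxofuagowu/: the rule's environment is not met; surfaces unchanged as [kojavaxofuagowu].

torifixibet, fobfuhevrixuk, kojavaxofuagowu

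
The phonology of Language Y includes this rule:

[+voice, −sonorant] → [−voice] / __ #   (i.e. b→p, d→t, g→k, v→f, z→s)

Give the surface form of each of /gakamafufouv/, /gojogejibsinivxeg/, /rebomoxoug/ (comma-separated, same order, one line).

/gakamafufouv/: /v/ is a voiced obstruent in word-final position, so it devoices to [f]. → [gakamafufouf].
/gojogejibsinivxeg/: /g/ is a voiced obstruent in word-final position, so it devoices to [k]. → [gojogejibsinivxek].
/rebomoxoug/: /g/ is a voiced obstruent in word-final position, so it devoices to [k]. → [rebomoxouk].

gakamafufouf, gojogejibsinivxek, rebomoxouk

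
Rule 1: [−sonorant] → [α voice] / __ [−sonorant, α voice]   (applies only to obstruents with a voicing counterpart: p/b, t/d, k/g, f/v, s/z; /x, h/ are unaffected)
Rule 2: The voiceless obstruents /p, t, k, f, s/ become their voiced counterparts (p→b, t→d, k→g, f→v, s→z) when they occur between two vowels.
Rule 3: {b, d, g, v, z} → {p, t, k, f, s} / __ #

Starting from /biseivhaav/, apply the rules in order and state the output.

Rule 1 (regressive voicing assimilation): /v/ precedes the voiceless obstruent /h/, so it devoices to [f] by assimilation. /biseivhaav/ → biseifhaav.
Rule 2 (intervocalic voicing): /s/ is a voiceless obstruent between vowels /i/ and /e/, so it voices to [z]. /biseifhaav/ → bizeifhaav.
Rule 3 (final devoicing): /v/ is a voiced obstruent in word-final position, so it devoices to [f]. /bizeifhaav/ → bizeifhaaf.

bizeifhaaf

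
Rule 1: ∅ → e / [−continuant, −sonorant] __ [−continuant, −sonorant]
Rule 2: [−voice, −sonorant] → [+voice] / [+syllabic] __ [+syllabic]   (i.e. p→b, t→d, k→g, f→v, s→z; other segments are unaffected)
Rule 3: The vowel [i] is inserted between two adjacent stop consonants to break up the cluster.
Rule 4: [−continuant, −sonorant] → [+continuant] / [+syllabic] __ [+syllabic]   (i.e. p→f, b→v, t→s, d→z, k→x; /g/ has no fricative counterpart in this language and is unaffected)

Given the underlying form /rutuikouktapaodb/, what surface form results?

Rule 1 (stop-cluster e-epenthesis): /k/ and /t/ form a stop–stop cluster, so [e] is inserted between them. /d/ and /b/ form a stop–stop cluster, so [e] is inserted between them. /rutuikouktapaodb/ → rutuikouketapaodeb.
Rule 2 (intervocalic voicing): /t/ is a voiceless obstruent between vowels /u/ and /u/, so it voices to [d]. /k/ is a voiceless obstruent between vowels /i/ and /o/, so it voices to [g]. /k/ is a voiceless obstruent between vowels /u/ and /e/, so it voices to [g]. /t/ is a voiceless obstruent between vowels /e/ and /a/, so it voices to [d]. /p/ is a voiceless obstruent between vowels /a/ and /a/, so it voices to [b]. /rutuikouketapaodeb/ → ruduigougedabaodeb.
Rule 3 (stop-cluster i-epenthesis): no segment meets the environment; /ruduigougedabaodeb/ is unchanged.
Rule 4 (intervocalic spirantization): /d/ is a stop between vowels /u/ and /u/, so it spirantizes to the fricative [z]. /d/ is a stop between vowels /e/ and /a/, so it spirantizes to the fricative [z]. /b/ is a stop between vowels /a/ and /a/, so it spirantizes to the fricative [v]. /d/ is a stop between vowels /o/ and /e/, so it spirantizes to the fricative [z]. /ruduigougedabaodeb/ → ruzuigougezavaozeb.

ruzuigougezavaozeb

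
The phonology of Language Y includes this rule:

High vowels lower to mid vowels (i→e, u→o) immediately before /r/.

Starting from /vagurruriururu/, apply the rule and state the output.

vagorroriororu

Scanning /vagurruriururu/: /u/ is a high vowel immediately before /r/, so it lowers to [o]; /u/ is a high vowel immediately before /r/, so it lowers to [o]; /i/ at position 9 is not in the conditioning environment; /u/ is a high vowel immediately before /r/, so it lowers to [o]; /u/ is a high vowel immediately before /r/, so it lowers to [o]; /u/ at position 14 is not in the conditioning environment.
Result: [vagorroriororu].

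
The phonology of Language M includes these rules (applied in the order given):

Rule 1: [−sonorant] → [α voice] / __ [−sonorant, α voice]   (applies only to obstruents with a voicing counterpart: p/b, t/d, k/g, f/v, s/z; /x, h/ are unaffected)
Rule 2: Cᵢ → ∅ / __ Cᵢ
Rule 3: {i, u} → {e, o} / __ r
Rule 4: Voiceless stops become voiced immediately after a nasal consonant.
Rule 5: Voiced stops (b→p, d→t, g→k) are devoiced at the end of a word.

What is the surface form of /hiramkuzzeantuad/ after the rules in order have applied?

heramguzeanduat

Rule 1 (regressive voicing assimilation): no segment meets the environment; /hiramkuzzeantuad/ is unchanged.
Rule 2 (degemination): /zz/ is a geminate; the first /z/ deletes. /hiramkuzzeantuad/ → hiramkuzeantuad.
Rule 3 (pre-rhotic lowering): /i/ is a high vowel immediately before /r/, so it lowers to [e]. /hiramkuzeantuad/ → heramkuzeantuad.
Rule 4 (post-nasal voicing): /k/ is a voiceless stop immediately after the nasal /m/, so it voices to [g]. /t/ is a voiceless stop immediately after the nasal /n/, so it voices to [d]. /heramkuzeantuad/ → heramguzeanduad.
Rule 5 (final devoicing): /d/ is a voiced stop in word-final position, so it devoices to [t]. /heramguzeanduad/ → heramguzeanduat.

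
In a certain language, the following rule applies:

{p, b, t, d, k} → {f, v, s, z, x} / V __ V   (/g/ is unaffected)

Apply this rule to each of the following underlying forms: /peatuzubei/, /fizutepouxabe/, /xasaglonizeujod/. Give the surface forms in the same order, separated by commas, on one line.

/peatuzubei/: /t/ is a stop between vowels /a/ and /u/, so it spirantizes to the fricative [s]. /b/ is a stop between vowels /u/ and /e/, so it spirantizes to the fricative [v]. → [peasuzuvei].
/fizutepouxabe/: /t/ is a stop between vowels /u/ and /e/, so it spirantizes to the fricative [s]. /p/ is a stop between vowels /e/ and /o/, so it spirantizes to the fricative [f]. /b/ is a stop between vowels /a/ and /e/, so it spirantizes to the fricative [v]. → [fizusefouxave].
/xasaglonizeujod/: the rule's environment is not met; surfaces unchanged as [xasaglonizeujod].

peasuzuvei, fizusefouxave, xasaglonizeujod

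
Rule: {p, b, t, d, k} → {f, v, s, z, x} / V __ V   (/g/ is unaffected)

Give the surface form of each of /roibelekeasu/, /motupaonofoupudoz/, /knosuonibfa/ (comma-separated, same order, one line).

roivelexeasu, mosufaonofoufuzoz, knosuonibfa

/roibelekeasu/: /b/ is a stop between vowels /i/ and /e/, so it spirantizes to the fricative [v]. /k/ is a stop between vowels /e/ and /e/, so it spirantizes to the fricative [x]. → [roivelexeasu].
/motupaonofoupudoz/: /t/ is a stop between vowels /o/ and /u/, so it spirantizes to the fricative [s]. /p/ is a stop between vowels /u/ and /a/, so it spirantizes to the fricative [f]. /p/ is a stop between vowels /u/ and /u/, so it spirantizes to the fricative [f]. /d/ is a stop between vowels /u/ and /o/, so it spirantizes to the fricative [z]. → [mosufaonofoufuzoz].
/knosuonibfa/: the rule's environment is not met; surfaces unchanged as [knosuonibfa].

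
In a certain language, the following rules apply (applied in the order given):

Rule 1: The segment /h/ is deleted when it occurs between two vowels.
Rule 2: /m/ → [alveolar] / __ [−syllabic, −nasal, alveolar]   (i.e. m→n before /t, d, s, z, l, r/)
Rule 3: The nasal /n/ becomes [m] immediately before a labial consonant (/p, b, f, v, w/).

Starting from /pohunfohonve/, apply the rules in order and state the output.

poumfoomve

Rule 1 (intervocalic h-deletion): /h/ occurs between vowels /o/ and /u/, so it deletes. /h/ occurs between vowels /o/ and /o/, so it deletes. /pohunfohonve/ → pounfoonve.
Rule 2 (nasal place assimilation): no segment meets the environment; /pounfoonve/ is unchanged.
Rule 3 (nasal place assimilation): /n/ precedes the labial consonant /f/, so it assimilates in place to [m]. /n/ precedes the labial consonant /v/, so it assimilates in place to [m]. /pounfoonve/ → poumfoomve.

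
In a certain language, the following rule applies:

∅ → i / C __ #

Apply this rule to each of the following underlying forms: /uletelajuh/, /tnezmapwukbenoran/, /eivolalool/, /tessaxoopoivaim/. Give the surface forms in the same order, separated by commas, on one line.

/uletelajuh/: the form ends in the consonant /h/, so [i] is inserted word-finally. → [uletelajuhi].
/tnezmapwukbenoran/: the form ends in the consonant /n/, so [i] is inserted word-finally. → [tnezmapwukbenorani].
/eivolalool/: the form ends in the consonant /l/, so [i] is inserted word-finally. → [eivolalooli].
/tessaxoopoivaim/: the form ends in the consonant /m/, so [i] is inserted word-finally. → [tessaxoopoivaimi].

uletelajuhi, tnezmapwukbenorani, eivolalooli, tessaxoopoivaimi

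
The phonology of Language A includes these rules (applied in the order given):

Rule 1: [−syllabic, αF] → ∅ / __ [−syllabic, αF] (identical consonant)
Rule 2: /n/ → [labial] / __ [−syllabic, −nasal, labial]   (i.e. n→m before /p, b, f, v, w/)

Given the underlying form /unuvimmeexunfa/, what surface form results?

unuvimeexumfa

Rule 1 (degemination): /mm/ is a geminate; the first /m/ deletes. /unuvimmeexunfa/ → unuvimeexunfa.
Rule 2 (nasal place assimilation): /n/ precedes the labial consonant /f/, so it assimilates in place to [m]. /unuvimeexunfa/ → unuvimeexumfa.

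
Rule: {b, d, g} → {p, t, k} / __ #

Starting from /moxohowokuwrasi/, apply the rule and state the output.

moxohowokuwrasi

No segment of /moxohowokuwrasi/ meets the structural description of the rule, so the form surfaces unchanged.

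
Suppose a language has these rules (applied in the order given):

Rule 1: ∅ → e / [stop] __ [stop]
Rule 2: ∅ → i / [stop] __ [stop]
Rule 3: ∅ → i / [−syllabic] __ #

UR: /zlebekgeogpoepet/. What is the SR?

Rule 1 (stop-cluster e-epenthesis): /k/ and /g/ form a stop–stop cluster, so [e] is inserted between them. /g/ and /p/ form a stop–stop cluster, so [e] is inserted between them. /zlebekgeogpoepet/ → zlebekegeogepoepet.
Rule 2 (stop-cluster i-epenthesis): no segment meets the environment; /zlebekegeogepoepet/ is unchanged.
Rule 3 (final i-epenthesis): the form ends in the consonant /t/, so [i] is inserted word-finally. /zlebekegeogepoepet/ → zlebekegeogepoepeti.

zlebekegeogepoepeti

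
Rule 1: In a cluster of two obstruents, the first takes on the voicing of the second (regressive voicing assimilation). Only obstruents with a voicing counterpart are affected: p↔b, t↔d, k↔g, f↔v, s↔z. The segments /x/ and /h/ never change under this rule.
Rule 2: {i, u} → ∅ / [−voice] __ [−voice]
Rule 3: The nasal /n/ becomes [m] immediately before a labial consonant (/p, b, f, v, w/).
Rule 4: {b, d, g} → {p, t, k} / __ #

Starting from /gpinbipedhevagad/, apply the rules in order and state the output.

Rule 1 (regressive voicing assimilation): /g/ precedes the voiceless obstruent /p/, so it devoices to [k] by assimilation. /d/ precedes the voiceless obstruent /h/, so it devoices to [t] by assimilation. /gpinbipedhevagad/ → kpinbipethevagad.
Rule 2 (high vowel syncope): no segment meets the environment; /kpinbipethevagad/ is unchanged.
Rule 3 (nasal place assimilation): /n/ precedes the labial consonant /b/, so it assimilates in place to [m]. /kpinbipethevagad/ → kpimbipethevagad.
Rule 4 (final devoicing): /d/ is a voiced stop in word-final position, so it devoices to [t]. /kpimbipethevagad/ → kpimbipethevagat.

kpimbipethevagat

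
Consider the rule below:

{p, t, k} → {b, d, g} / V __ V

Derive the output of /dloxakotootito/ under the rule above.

dloxagodoodido

/k/ is a voiceless stop between vowels /a/ and /o/, so it voices to [g].
/t/ is a voiceless stop between vowels /o/ and /o/, so it voices to [d].
/t/ is a voiceless stop between vowels /o/ and /i/, so it voices to [d].
/t/ is a voiceless stop between vowels /i/ and /o/, so it voices to [d].
Surface form: [dloxagodoodido].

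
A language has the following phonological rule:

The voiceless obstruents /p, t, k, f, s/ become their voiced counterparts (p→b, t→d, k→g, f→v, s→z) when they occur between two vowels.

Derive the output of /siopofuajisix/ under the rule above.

siobovuajizix

/p/ is a voiceless obstruent between vowels /o/ and /o/, so it voices to [b].
/f/ is a voiceless obstruent between vowels /o/ and /u/, so it voices to [v].
/s/ is a voiceless obstruent between vowels /i/ and /i/, so it voices to [z].
Surface form: [siobovuajizix].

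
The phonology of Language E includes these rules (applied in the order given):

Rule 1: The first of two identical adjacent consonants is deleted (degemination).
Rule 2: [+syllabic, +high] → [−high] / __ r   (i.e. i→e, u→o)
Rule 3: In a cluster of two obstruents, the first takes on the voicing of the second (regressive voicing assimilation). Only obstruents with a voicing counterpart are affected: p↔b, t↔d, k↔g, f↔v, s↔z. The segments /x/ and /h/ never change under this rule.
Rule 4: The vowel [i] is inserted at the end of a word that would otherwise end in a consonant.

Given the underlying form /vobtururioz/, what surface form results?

Rule 1 (degemination): no segment meets the environment; /vobtururioz/ is unchanged.
Rule 2 (pre-rhotic lowering): /u/ is a high vowel immediately before /r/, so it lowers to [o]. /u/ is a high vowel immediately before /r/, so it lowers to [o]. /vobtururioz/ → vobtororioz.
Rule 3 (regressive voicing assimilation): /b/ precedes the voiceless obstruent /t/, so it devoices to [p] by assimilation. /vobtororioz/ → voptororioz.
Rule 4 (final i-epenthesis): the form ends in the consonant /z/, so [i] is inserted word-finally. /voptororioz/ → voptororiozi.

voptororiozi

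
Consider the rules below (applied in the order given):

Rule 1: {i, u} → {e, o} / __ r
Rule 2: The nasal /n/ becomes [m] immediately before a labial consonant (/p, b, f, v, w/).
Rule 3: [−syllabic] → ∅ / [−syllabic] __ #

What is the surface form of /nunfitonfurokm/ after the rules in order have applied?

numfitomforok

Rule 1 (pre-rhotic lowering): /u/ is a high vowel immediately before /r/, so it lowers to [o]. /nunfitonfurokm/ → nunfitonforokm.
Rule 2 (nasal place assimilation): /n/ precedes the labial consonant /f/, so it assimilates in place to [m]. /n/ precedes the labial consonant /f/, so it assimilates in place to [m]. /nunfitonforokm/ → numfitomforokm.
Rule 3 (final cluster simplification): /m/ is the second consonant of a word-final cluster /km/, so it deletes. /numfitomforokm/ → numfitomforok.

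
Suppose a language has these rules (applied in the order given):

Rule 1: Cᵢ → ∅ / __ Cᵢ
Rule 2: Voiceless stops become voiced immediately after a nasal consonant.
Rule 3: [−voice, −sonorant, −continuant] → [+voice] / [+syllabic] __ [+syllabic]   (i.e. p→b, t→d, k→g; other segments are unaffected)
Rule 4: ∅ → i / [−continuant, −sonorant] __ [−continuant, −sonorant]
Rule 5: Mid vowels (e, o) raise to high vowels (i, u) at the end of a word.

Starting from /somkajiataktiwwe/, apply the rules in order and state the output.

somgajiadakitiwi

Rule 1 (degemination): /ww/ is a geminate; the first /w/ deletes. /somkajiataktiwwe/ → somkajiataktiwe.
Rule 2 (post-nasal voicing): /k/ is a voiceless stop immediately after the nasal /m/, so it voices to [g]. /somkajiataktiwe/ → somgajiataktiwe.
Rule 3 (intervocalic voicing): /t/ is a voiceless stop between vowels /a/ and /a/, so it voices to [d]. /somgajiataktiwe/ → somgajiadaktiwe.
Rule 4 (stop-cluster i-epenthesis): /k/ and /t/ form a stop–stop cluster, so [i] is inserted between them. /somgajiadaktiwe/ → somgajiadakitiwe.
Rule 5 (final vowel raising): /e/ is a mid vowel in word-final position, so it raises to [i]. /somgajiadakitiwe/ → somgajiadakitiwi.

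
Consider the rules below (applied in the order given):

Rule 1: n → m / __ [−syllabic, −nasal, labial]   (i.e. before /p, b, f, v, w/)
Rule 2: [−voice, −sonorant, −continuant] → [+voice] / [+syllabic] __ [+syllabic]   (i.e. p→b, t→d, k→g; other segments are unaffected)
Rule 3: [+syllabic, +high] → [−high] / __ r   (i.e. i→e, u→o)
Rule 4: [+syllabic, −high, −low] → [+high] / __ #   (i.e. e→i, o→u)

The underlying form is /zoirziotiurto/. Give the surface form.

Rule 1 (nasal place assimilation): no segment meets the environment; /zoirziotiurto/ is unchanged.
Rule 2 (intervocalic voicing): /t/ is a voiceless stop between vowels /o/ and /i/, so it voices to [d]. /zoirziotiurto/ → zoirziodiurto.
Rule 3 (pre-rhotic lowering): /i/ is a high vowel immediately before /r/, so it lowers to [e]. /u/ is a high vowel immediately before /r/, so it lowers to [o]. /zoirziodiurto/ → zoerziodiorto.
Rule 4 (final vowel raising): /o/ is a mid vowel in word-final position, so it raises to [u]. /zoerziodiorto/ → zoerziodiortu.

zoerziodiortu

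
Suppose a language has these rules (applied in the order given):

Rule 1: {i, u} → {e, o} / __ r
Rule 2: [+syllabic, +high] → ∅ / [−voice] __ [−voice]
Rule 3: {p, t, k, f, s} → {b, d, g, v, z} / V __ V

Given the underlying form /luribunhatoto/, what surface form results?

Rule 1 (pre-rhotic lowering): /u/ is a high vowel immediately before /r/, so it lowers to [o]. /luribunhatoto/ → loribunhatoto.
Rule 2 (high vowel syncope): no segment meets the environment; /loribunhatoto/ is unchanged.
Rule 3 (intervocalic voicing): /t/ is a voiceless obstruent between vowels /a/ and /o/, so it voices to [d]. /t/ is a voiceless obstruent between vowels /o/ and /o/, so it voices to [d]. /loribunhatoto/ → loribunhadodo.

loribunhadodo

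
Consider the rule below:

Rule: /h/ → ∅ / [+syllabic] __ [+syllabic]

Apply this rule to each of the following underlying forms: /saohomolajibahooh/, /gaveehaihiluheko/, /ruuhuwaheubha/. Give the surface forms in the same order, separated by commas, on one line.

saoomolajibaooh, gaveeaiilueko, ruuuwaeubha

/saohomolajibahooh/: /h/ occurs between vowels /o/ and /o/, so it deletes. /h/ occurs between vowels /a/ and /o/, so it deletes. → [saoomolajibaooh].
/gaveehaihiluheko/: /h/ occurs between vowels /e/ and /a/, so it deletes. /h/ occurs between vowels /i/ and /i/, so it deletes. /h/ occurs between vowels /u/ and /e/, so it deletes. → [gaveeaiilueko].
/ruuhuwaheubha/: /h/ occurs between vowels /u/ and /u/, so it deletes. /h/ occurs between vowels /a/ and /e/, so it deletes. → [ruuuwaeubha].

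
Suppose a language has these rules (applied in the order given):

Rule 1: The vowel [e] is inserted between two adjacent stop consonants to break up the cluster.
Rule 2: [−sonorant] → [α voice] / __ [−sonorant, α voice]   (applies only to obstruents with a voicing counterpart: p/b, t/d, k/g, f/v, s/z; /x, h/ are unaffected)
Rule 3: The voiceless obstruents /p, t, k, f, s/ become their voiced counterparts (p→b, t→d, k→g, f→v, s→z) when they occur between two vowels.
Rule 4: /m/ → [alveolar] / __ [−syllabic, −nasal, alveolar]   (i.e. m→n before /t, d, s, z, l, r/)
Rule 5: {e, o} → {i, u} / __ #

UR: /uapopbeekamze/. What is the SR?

uabobebeeganzi

Rule 1 (stop-cluster e-epenthesis): /p/ and /b/ form a stop–stop cluster, so [e] is inserted between them. /uapopbeekamze/ → uapopebeekamze.
Rule 2 (regressive voicing assimilation): no segment meets the environment; /uapopebeekamze/ is unchanged.
Rule 3 (intervocalic voicing): /p/ is a voiceless obstruent between vowels /a/ and /o/, so it voices to [b]. /p/ is a voiceless obstruent between vowels /o/ and /e/, so it voices to [b]. /k/ is a voiceless obstruent between vowels /e/ and /a/, so it voices to [g]. /uapopebeekamze/ → uabobebeegamze.
Rule 4 (nasal place assimilation): /m/ precedes the alveolar consonant /z/, so it assimilates in place to [n]. /uabobebeegamze/ → uabobebeeganze.
Rule 5 (final vowel raising): /e/ is a mid vowel in word-final position, so it raises to [i]. /uabobebeeganze/ → uabobebeeganzi.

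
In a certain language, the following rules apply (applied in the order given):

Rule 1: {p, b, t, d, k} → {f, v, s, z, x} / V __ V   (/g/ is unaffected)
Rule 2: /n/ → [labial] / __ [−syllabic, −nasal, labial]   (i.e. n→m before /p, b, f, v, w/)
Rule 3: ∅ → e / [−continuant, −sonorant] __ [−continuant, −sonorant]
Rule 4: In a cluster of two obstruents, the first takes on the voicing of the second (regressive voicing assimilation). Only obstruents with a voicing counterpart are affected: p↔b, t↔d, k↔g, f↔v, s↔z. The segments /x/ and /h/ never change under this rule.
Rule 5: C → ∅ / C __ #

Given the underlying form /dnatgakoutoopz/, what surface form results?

Rule 1 (intervocalic spirantization): /k/ is a stop between vowels /a/ and /o/, so it spirantizes to the fricative [x]. /t/ is a stop between vowels /u/ and /o/, so it spirantizes to the fricative [s]. /dnatgakoutoopz/ → dnatgaxousoopz.
Rule 2 (nasal place assimilation): no segment meets the environment; /dnatgaxousoopz/ is unchanged.
Rule 3 (stop-cluster e-epenthesis): /t/ and /g/ form a stop–stop cluster, so [e] is inserted between them. /dnatgaxousoopz/ → dnategaxousoopz.
Rule 4 (regressive voicing assimilation): /p/ precedes the voiced obstruent /z/, so it voices to [b] by assimilation. /dnategaxousoopz/ → dnategaxousoobz.
Rule 5 (final cluster simplification): /z/ is the second consonant of a word-final cluster /bz/, so it deletes. /dnategaxousoobz/ → dnategaxousoob.

dnategaxousoob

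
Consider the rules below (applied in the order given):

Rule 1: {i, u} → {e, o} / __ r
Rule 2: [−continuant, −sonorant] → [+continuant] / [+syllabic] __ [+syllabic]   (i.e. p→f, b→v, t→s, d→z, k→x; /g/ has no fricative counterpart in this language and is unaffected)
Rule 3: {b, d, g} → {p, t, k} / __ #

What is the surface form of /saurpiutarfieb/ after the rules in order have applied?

saorpiusarfiep

Rule 1 (pre-rhotic lowering): /u/ is a high vowel immediately before /r/, so it lowers to [o]. /saurpiutarfieb/ → saorpiutarfieb.
Rule 2 (intervocalic spirantization): /t/ is a stop between vowels /u/ and /a/, so it spirantizes to the fricative [s]. /saorpiutarfieb/ → saorpiusarfieb.
Rule 3 (final devoicing): /b/ is a voiced stop in word-final position, so it devoices to [p]. /saorpiusarfieb/ → saorpiusarfiep.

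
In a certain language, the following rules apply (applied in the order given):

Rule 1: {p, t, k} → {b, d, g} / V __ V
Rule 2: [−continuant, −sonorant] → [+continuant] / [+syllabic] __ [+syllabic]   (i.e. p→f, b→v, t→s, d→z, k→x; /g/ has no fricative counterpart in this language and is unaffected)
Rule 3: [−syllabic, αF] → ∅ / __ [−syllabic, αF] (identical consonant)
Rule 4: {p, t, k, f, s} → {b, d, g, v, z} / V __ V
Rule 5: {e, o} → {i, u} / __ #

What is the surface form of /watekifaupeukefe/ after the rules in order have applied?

wazegivauveugevi

Rule 1 (intervocalic voicing): /t/ is a voiceless stop between vowels /a/ and /e/, so it voices to [d]. /k/ is a voiceless stop between vowels /e/ and /i/, so it voices to [g]. /p/ is a voiceless stop between vowels /u/ and /e/, so it voices to [b]. /k/ is a voiceless stop between vowels /u/ and /e/, so it voices to [g]. /watekifaupeukefe/ → wadegifaubeugefe.
Rule 2 (intervocalic spirantization): /d/ is a stop between vowels /a/ and /e/, so it spirantizes to the fricative [z]. /b/ is a stop between vowels /u/ and /e/, so it spirantizes to the fricative [v]. /wadegifaubeugefe/ → wazegifauveugefe.
Rule 3 (degemination): no segment meets the environment; /wazegifauveugefe/ is unchanged.
Rule 4 (intervocalic voicing): /f/ is a voiceless obstruent between vowels /i/ and /a/, so it voices to [v]. /f/ is a voiceless obstruent between vowels /e/ and /e/, so it voices to [v]. /wazegifauveugefe/ → wazegivauveugeve.
Rule 5 (final vowel raising): /e/ is a mid vowel in word-final position, so it raises to [i]. /wazegivauveugeve/ → wazegivauveugevi.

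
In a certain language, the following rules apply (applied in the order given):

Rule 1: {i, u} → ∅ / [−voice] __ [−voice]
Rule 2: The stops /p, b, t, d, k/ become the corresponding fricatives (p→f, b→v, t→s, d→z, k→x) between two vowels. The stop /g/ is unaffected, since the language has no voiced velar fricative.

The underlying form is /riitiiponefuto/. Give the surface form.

Rule 1 (high vowel syncope): /u/ is a high vowel flanked by voiceless consonants /f/ and /t/, so it deletes. /riitiiponefuto/ → riitiiponefto.
Rule 2 (intervocalic spirantization): /t/ is a stop between vowels /i/ and /i/, so it spirantizes to the fricative [s]. /p/ is a stop between vowels /i/ and /o/, so it spirantizes to the fricative [f]. /riitiiponefto/ → riisiifonefto.

riisiifonefto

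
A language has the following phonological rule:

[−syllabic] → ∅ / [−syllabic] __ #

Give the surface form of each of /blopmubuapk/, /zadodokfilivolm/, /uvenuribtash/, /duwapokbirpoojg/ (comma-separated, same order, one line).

/blopmubuapk/: /k/ is the second consonant of a word-final cluster /pk/, so it deletes. → [blopmubuap].
/zadodokfilivolm/: /m/ is the second consonant of a word-final cluster /lm/, so it deletes. → [zadodokfilivol].
/uvenuribtash/: /h/ is the second consonant of a word-final cluster /sh/, so it deletes. → [uvenuribtas].
/duwapokbirpoojg/: /g/ is the second consonant of a word-final cluster /jg/, so it deletes. → [duwapokbirpooj].

blopmubuap, zadodokfilivol, uvenuribtas, duwapokbirpooj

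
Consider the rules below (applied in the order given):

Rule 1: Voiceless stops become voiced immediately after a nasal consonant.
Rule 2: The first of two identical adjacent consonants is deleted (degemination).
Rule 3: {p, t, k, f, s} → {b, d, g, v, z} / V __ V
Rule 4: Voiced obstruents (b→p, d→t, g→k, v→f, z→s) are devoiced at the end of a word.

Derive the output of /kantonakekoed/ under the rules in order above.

kandonagegoet

Rule 1 (post-nasal voicing): /t/ is a voiceless stop immediately after the nasal /n/, so it voices to [d]. /kantonakekoed/ → kandonakekoed.
Rule 2 (degemination): no segment meets the environment; /kandonakekoed/ is unchanged.
Rule 3 (intervocalic voicing): /k/ is a voiceless obstruent between vowels /a/ and /e/, so it voices to [g]. /k/ is a voiceless obstruent between vowels /e/ and /o/, so it voices to [g]. /kandonakekoed/ → kandonagegoed.
Rule 4 (final devoicing): /d/ is a voiced obstruent in word-final position, so it devoices to [t]. /kandonagegoed/ → kandonagegoet.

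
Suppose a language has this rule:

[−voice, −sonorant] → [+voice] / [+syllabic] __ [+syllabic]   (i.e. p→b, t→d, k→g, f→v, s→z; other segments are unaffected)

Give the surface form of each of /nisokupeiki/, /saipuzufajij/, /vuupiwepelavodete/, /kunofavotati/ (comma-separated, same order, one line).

/nisokupeiki/: /s/ is a voiceless obstruent between vowels /i/ and /o/, so it voices to [z]. /k/ is a voiceless obstruent between vowels /o/ and /u/, so it voices to [g]. /p/ is a voiceless obstruent between vowels /u/ and /e/, so it voices to [b]. /k/ is a voiceless obstruent between vowels /i/ and /i/, so it voices to [g]. → [nizogubeigi].
/saipuzufajij/: /p/ is a voiceless obstruent between vowels /i/ and /u/, so it voices to [b]. /f/ is a voiceless obstruent between vowels /u/ and /a/, so it voices to [v]. → [saibuzuvajij].
/vuupiwepelavodete/: /p/ is a voiceless obstruent between vowels /u/ and /i/, so it voices to [b]. /p/ is a voiceless obstruent between vowels /e/ and /e/, so it voices to [b]. /t/ is a voiceless obstruent between vowels /e/ and /e/, so it voices to [d]. → [vuubiwebelavodede].
/kunofavotati/: /f/ is a voiceless obstruent between vowels /o/ and /a/, so it voices to [v]. /t/ is a voiceless obstruent between vowels /o/ and /a/, so it voices to [d]. /t/ is a voiceless obstruent between vowels /a/ and /i/, so it voices to [d]. → [kunovavodadi].

nizogubeigi, saibuzuvajij, vuubiwebelavodede, kunovavodadi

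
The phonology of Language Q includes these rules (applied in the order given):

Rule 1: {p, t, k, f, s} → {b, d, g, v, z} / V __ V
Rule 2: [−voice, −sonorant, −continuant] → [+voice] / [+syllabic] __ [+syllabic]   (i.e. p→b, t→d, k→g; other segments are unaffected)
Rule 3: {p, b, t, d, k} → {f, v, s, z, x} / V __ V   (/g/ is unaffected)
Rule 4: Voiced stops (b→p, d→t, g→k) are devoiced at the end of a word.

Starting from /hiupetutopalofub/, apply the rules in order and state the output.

hiuvezuzovalovup

Rule 1 (intervocalic voicing): /p/ is a voiceless obstruent between vowels /u/ and /e/, so it voices to [b]. /t/ is a voiceless obstruent between vowels /e/ and /u/, so it voices to [d]. /t/ is a voiceless obstruent between vowels /u/ and /o/, so it voices to [d]. /p/ is a voiceless obstruent between vowels /o/ and /a/, so it voices to [b]. /f/ is a voiceless obstruent between vowels /o/ and /u/, so it voices to [v]. /hiupetutopalofub/ → hiubedudobalovub.
Rule 2 (intervocalic voicing): no segment meets the environment; /hiubedudobalovub/ is unchanged.
Rule 3 (intervocalic spirantization): /b/ is a stop between vowels /u/ and /e/, so it spirantizes to the fricative [v]. /d/ is a stop between vowels /e/ and /u/, so it spirantizes to the fricative [z]. /d/ is a stop between vowels /u/ and /o/, so it spirantizes to the fricative [z]. /b/ is a stop between vowels /o/ and /a/, so it spirantizes to the fricative [v]. /hiubedudobalovub/ → hiuvezuzovalovub.
Rule 4 (final devoicing): /b/ is a voiced stop in word-final position, so it devoices to [p]. /hiuvezuzovalovub/ → hiuvezuzovalovup.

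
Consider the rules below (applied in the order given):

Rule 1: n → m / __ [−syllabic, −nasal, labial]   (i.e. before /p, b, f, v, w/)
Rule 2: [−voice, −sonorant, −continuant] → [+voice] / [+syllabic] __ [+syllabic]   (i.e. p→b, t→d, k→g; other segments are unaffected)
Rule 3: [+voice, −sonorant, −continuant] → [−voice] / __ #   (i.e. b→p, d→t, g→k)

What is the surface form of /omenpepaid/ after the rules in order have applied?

Rule 1 (nasal place assimilation): /n/ precedes the labial consonant /p/, so it assimilates in place to [m]. /omenpepaid/ → omempepaid.
Rule 2 (intervocalic voicing): /p/ is a voiceless stop between vowels /e/ and /a/, so it voices to [b]. /omempepaid/ → omempebaid.
Rule 3 (final devoicing): /d/ is a voiced stop in word-final position, so it devoices to [t]. /omempebaid/ → omempebait.

omempebait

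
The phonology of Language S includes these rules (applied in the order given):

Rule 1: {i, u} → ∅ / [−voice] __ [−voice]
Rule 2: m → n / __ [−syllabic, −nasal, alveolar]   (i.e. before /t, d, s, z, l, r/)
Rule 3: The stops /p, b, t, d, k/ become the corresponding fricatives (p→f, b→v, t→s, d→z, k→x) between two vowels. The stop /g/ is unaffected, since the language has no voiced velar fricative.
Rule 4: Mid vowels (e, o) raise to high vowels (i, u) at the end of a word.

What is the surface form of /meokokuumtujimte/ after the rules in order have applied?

meoxoxuuntujinti

Rule 1 (high vowel syncope): no segment meets the environment; /meokokuumtujimte/ is unchanged.
Rule 2 (nasal place assimilation): /m/ precedes the alveolar consonant /t/, so it assimilates in place to [n]. /m/ precedes the alveolar consonant /t/, so it assimilates in place to [n]. /meokokuumtujimte/ → meokokuuntujinte.
Rule 3 (intervocalic spirantization): /k/ is a stop between vowels /o/ and /o/, so it spirantizes to the fricative [x]. /k/ is a stop between vowels /o/ and /u/, so it spirantizes to the fricative [x]. /meokokuuntujinte/ → meoxoxuuntujinte.
Rule 4 (final vowel raising): /e/ is a mid vowel in word-final position, so it raises to [i]. /meoxoxuuntujinte/ → meoxoxuuntujinti.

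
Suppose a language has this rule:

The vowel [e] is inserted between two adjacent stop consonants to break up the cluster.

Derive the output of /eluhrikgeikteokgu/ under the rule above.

eluhrikegeiketeokegu

/k/ and /g/ form a stop–stop cluster, so [e] is inserted between them.
/k/ and /t/ form a stop–stop cluster, so [e] is inserted between them.
/k/ and /g/ form a stop–stop cluster, so [e] is inserted between them.
Surface form: [eluhrikegeiketeokegu].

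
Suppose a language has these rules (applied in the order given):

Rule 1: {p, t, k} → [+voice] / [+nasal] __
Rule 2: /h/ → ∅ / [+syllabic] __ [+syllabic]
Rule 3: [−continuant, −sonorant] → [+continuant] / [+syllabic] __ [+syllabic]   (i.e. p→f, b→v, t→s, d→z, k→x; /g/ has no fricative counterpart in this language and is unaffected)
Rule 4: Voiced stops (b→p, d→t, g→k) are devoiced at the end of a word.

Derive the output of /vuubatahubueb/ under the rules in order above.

vuuvasauvuep

Rule 1 (post-nasal voicing): no segment meets the environment; /vuubatahubueb/ is unchanged.
Rule 2 (intervocalic h-deletion): /h/ occurs between vowels /a/ and /u/, so it deletes. /vuubatahubueb/ → vuubataubueb.
Rule 3 (intervocalic spirantization): /b/ is a stop between vowels /u/ and /a/, so it spirantizes to the fricative [v]. /t/ is a stop between vowels /a/ and /a/, so it spirantizes to the fricative [s]. /b/ is a stop between vowels /u/ and /u/, so it spirantizes to the fricative [v]. /vuubataubueb/ → vuuvasauvueb.
Rule 4 (final devoicing): /b/ is a voiced stop in word-final position, so it devoices to [p]. /vuuvasauvueb/ → vuuvasauvuep.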